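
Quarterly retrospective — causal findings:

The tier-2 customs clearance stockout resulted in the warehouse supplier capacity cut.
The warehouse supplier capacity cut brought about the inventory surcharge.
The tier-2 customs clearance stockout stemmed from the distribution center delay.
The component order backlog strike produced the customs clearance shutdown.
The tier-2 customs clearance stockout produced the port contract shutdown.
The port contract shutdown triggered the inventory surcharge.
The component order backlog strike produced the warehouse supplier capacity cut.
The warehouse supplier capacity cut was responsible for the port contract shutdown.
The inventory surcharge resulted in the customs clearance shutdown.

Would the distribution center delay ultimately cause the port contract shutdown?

There is a causal chain: the distribution center delay → the tier-2 customs clearance stockout → the port contract shutdown.

Yes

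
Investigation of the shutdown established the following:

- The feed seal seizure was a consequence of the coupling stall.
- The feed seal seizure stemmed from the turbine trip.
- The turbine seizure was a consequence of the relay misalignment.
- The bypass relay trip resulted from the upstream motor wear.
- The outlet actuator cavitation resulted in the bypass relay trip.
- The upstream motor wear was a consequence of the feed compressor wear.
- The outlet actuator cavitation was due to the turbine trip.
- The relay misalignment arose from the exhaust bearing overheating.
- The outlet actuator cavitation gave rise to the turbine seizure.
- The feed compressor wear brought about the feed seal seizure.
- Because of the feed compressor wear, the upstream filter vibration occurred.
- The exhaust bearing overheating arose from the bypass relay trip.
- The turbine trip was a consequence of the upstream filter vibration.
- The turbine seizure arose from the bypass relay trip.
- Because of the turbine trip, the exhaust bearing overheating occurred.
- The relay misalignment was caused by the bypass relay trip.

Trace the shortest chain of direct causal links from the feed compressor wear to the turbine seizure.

the feed compressor wear → the upstream motor wear
the upstream motor wear → the bypass relay trip
the bypass relay trip → the turbine seizure
Length: 3 steps.

the feed compressor wear → the upstream motor wear → the bypass relay trip → the turbine seizure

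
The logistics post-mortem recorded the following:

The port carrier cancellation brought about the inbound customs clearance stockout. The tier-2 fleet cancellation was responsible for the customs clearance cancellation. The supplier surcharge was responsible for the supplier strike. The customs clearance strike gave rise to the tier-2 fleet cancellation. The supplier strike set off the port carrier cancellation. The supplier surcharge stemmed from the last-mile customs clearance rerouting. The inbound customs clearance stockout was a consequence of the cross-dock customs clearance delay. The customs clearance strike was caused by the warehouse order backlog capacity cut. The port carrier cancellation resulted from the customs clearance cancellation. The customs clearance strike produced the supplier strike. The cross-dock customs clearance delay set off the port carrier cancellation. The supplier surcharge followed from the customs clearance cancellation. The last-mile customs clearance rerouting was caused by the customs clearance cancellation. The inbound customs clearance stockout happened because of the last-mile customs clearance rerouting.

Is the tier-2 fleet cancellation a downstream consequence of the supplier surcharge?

The supplier surcharge leads to the supplier strike, the port carrier cancellation, the inbound customs clearance stockout; the tier-2 fleet cancellation is not among them.

No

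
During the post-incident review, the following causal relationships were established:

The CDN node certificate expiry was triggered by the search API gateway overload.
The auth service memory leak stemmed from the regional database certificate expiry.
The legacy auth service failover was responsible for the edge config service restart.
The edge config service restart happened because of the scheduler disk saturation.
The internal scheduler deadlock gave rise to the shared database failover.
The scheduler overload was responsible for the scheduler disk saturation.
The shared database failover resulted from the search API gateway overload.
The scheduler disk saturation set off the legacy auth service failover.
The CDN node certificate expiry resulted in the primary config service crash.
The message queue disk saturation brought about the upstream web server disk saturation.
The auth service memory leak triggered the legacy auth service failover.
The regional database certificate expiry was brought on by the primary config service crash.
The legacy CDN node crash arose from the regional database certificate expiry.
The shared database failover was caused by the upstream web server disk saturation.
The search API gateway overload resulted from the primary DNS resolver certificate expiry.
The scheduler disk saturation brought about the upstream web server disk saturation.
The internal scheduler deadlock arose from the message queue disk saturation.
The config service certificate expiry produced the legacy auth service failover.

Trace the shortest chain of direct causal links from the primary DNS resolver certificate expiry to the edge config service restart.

the primary DNS resolver certificate expiry → the search API gateway overload
the search API gateway overload → the CDN node certificate expiry
the CDN node certificate expiry → the primary config service crash
the primary config service crash → the regional database certificate expiry
the regional database certificate expiry → the auth service memory leak
the auth service memory leak → the legacy auth service failover
the legacy auth service failover → the edge config service restart
Length: 7 steps.

the primary DNS resolver certificate expiry → the search API gateway overload → the CDN node certificate expiry → the primary config service crash → the regional database certificate expiry → the auth service memory leak → the legacy auth service failover → the edge config service restart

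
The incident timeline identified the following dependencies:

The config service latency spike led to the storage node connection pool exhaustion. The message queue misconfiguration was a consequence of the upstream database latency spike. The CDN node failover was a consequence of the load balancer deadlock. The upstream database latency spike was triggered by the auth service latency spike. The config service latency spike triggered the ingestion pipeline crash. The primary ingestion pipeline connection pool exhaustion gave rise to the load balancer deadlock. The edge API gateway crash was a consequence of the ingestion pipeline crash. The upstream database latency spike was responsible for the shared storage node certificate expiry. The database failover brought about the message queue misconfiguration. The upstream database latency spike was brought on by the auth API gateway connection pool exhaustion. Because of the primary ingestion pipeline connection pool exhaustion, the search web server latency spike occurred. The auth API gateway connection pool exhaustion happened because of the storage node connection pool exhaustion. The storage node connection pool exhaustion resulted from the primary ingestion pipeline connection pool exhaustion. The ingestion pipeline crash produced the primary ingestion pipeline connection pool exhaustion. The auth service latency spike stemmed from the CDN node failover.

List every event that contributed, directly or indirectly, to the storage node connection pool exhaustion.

Immediate causes of the storage node connection pool exhaustion: the config service latency spike, the primary ingestion pipeline connection pool exhaustion.
Further upstream: the ingestion pipeline crash.

the config service latency spike, the ingestion pipeline crash, the primary ingestion pipeline connection pool exhaustion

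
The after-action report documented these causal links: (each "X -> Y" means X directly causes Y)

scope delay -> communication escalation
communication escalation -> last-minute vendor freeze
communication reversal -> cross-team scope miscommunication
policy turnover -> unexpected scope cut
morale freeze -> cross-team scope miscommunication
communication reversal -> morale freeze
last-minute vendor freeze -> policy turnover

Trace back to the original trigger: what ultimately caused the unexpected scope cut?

Tracing upstream from the unexpected scope cut: the unexpected scope cut ← the policy turnover ← the last-minute vendor freeze ← the communication escalation ← the scope delay.
The scope delay has no stated cause, so it is the root.

the scope delay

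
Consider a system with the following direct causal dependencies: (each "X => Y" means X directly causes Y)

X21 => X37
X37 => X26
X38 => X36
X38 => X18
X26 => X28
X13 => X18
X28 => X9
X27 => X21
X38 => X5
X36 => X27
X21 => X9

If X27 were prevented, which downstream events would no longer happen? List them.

Downstream of X27: X21, X37, X26, X28, X9.

X21, X26, X28, X37, X9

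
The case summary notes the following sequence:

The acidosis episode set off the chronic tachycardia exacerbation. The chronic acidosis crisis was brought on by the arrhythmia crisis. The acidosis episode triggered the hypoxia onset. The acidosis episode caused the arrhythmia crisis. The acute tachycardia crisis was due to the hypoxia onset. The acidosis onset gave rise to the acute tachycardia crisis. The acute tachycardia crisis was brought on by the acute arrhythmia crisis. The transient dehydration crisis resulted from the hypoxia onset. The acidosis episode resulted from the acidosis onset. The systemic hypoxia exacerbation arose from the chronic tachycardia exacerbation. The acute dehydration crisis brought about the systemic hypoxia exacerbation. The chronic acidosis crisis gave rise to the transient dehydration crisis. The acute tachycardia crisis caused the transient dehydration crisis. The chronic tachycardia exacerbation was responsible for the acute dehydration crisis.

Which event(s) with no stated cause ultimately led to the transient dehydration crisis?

Tracing upstream from the transient dehydration crisis: the transient dehydration crisis ← the acute tachycardia crisis ← the acidosis onset.
A separate upstream branch: the transient dehydration crisis ← the acute tachycardia crisis ← the acute arrhythmia crisis.
Each of those chain origins has no stated cause.

the acidosis onset, the acute arrhythmia crisis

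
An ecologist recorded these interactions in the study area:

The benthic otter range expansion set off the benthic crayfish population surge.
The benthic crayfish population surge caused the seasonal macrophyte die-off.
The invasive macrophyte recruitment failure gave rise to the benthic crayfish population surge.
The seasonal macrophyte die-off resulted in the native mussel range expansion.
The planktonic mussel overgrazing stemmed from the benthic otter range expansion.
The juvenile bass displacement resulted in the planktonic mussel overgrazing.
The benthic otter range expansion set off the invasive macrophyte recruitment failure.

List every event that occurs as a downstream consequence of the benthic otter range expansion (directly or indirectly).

Direct effects: the invasive macrophyte recruitment failure, the planktonic mussel overgrazing, the benthic crayfish population surge.
2 steps out: the seasonal macrophyte die-off.
3 steps out: the native mussel range expansion.
Not reachable from it: the juvenile bass displacement.

the benthic crayfish population surge, the invasive macrophyte recruitment failure, the native mussel range expansion, the planktonic mussel overgrazing, the seasonal macrophyte die-off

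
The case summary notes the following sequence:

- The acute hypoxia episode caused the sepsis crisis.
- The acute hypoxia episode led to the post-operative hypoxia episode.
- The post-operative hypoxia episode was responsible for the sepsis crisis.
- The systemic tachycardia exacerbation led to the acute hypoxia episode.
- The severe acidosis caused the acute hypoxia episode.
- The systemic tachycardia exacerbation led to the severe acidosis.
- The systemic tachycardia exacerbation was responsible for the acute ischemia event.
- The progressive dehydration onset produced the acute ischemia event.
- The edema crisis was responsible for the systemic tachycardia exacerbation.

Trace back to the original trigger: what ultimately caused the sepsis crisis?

Tracing upstream from the sepsis crisis: the sepsis crisis ← the acute hypoxia episode ← the systemic tachycardia exacerbation ← the edema crisis.
The edema crisis has no stated cause, so it is the root.

the edema crisis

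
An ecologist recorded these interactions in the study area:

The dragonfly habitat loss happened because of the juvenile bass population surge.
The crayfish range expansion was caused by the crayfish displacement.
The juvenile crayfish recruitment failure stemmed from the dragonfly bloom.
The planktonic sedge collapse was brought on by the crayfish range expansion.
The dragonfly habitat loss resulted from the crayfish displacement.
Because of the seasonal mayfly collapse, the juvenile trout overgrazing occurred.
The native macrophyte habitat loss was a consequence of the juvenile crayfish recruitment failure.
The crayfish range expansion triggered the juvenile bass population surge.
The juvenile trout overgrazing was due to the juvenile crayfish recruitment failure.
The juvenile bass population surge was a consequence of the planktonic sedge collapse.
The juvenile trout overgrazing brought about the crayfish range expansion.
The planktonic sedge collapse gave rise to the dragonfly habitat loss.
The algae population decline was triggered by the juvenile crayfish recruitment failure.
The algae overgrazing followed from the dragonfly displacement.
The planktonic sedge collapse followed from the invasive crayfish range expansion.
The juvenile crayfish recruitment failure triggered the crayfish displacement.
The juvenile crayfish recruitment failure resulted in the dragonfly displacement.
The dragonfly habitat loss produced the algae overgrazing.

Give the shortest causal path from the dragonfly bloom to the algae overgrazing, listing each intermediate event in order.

the dragonfly bloom → the juvenile crayfish recruitment failure → the dragonfly displacement → the algae overgrazing

the dragonfly bloom → the juvenile crayfish recruitment failure
the juvenile crayfish recruitment failure → the dragonfly displacement
the dragonfly displacement → the algae overgrazing
Length: 3 steps.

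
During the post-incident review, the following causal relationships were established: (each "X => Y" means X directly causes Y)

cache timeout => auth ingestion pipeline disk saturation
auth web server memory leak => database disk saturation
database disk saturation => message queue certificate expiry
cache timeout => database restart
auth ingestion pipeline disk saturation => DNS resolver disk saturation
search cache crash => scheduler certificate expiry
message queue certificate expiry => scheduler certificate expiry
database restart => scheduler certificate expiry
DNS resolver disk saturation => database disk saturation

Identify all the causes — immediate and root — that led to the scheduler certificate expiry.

Immediate causes of the scheduler certificate expiry: the search cache crash, the database restart, the message queue certificate expiry.
Further upstream: the cache timeout, the auth web server memory leak, the auth ingestion pipeline disk saturation, the DNS resolver disk saturation, the database disk saturation.

the DNS resolver disk saturation, the auth ingestion pipeline disk saturation, the auth web server memory leak, the cache timeout, the database disk saturation, the database restart, the message queue certificate expiry, the search cache crash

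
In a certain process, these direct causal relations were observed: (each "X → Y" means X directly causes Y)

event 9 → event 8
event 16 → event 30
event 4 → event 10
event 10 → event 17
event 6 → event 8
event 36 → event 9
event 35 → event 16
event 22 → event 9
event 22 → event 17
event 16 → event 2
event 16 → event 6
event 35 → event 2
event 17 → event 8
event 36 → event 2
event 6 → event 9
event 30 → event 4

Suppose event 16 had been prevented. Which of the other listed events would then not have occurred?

event 10, event 30, event 4, event 6

Downstream of event 16: event 6, event 30, event 4, event 10, event 2, event 9, event 17, event 8.
Of those, still caused via another path: event 2, event 9, event 17, event 8.
The remainder have no surviving cause.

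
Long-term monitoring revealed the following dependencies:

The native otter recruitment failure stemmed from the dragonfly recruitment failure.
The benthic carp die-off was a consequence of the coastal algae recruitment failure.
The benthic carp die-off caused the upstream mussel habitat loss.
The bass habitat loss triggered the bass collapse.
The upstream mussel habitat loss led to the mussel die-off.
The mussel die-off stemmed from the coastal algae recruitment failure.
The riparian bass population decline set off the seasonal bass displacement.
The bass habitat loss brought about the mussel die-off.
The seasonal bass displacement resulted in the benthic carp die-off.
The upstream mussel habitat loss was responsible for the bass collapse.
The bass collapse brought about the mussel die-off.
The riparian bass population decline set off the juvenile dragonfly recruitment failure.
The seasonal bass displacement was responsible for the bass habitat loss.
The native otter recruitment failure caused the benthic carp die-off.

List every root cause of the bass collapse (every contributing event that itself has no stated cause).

the coastal algae recruitment failure, the dragonfly recruitment failure, the riparian bass population decline

Tracing upstream from the bass collapse: the bass collapse ← the upstream mussel habitat loss ← the benthic carp die-off ← the native otter recruitment failure ← the dragonfly recruitment failure.
A separate upstream branch: the bass collapse ← the bass habitat loss ← the seasonal bass displacement ← the riparian bass population decline.
A separate upstream branch: the bass collapse ← the upstream mussel habitat loss ← the benthic carp die-off ← the coastal algae recruitment failure.
Each of those chain origins has no stated cause.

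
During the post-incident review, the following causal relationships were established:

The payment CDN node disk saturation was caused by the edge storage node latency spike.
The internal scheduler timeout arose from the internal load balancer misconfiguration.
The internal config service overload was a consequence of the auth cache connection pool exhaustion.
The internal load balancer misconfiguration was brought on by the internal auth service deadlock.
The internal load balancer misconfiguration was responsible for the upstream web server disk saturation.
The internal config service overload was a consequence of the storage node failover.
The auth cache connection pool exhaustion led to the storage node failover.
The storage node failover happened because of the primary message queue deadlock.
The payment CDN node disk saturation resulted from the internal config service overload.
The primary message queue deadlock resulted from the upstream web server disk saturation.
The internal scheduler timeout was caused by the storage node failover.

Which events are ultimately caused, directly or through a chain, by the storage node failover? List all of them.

Direct effects: the internal config service overload, the internal scheduler timeout.
2 steps out: the payment CDN node disk saturation.
Not reachable from it: the edge storage node latency spike, the auth cache connection pool exhaustion, the internal auth service deadlock, the internal load balancer misconfiguration, the upstream web server disk saturation, the primary message queue deadlock.

the internal config service overload, the internal scheduler timeout, the payment CDN node disk saturation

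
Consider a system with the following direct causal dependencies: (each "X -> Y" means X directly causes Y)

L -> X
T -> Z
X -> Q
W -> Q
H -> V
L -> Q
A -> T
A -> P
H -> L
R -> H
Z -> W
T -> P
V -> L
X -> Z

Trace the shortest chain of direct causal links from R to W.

R → H
H → L
L → X
X → Z
Z → W
Length: 5 steps.

R → H → L → X → Z → W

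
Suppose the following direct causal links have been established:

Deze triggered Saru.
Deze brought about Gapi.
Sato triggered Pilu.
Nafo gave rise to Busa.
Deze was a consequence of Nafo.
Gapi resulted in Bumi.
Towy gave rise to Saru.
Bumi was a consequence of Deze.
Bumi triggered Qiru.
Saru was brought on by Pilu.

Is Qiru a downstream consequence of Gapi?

There is a causal chain: Gapi → Bumi → Qiru.

Yes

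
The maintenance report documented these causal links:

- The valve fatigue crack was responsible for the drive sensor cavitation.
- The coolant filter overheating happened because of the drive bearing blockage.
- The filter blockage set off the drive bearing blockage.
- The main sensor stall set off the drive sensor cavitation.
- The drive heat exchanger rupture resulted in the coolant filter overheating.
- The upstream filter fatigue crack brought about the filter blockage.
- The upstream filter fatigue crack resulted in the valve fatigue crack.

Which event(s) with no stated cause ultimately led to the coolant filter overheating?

Tracing upstream from the coolant filter overheating: the coolant filter overheating ← the drive bearing blockage ← the filter blockage ← the upstream filter fatigue crack.
A separate upstream branch: the coolant filter overheating ← the drive heat exchanger rupture.
Each of those chain origins has no stated cause.

the drive heat exchanger rupture, the upstream filter fatigue crack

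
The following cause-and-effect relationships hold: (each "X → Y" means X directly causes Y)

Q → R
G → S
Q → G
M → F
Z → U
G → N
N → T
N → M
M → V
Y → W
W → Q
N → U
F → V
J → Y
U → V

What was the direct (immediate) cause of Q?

Upstream contributors include J, Y, but only W feeds directly into Q.

W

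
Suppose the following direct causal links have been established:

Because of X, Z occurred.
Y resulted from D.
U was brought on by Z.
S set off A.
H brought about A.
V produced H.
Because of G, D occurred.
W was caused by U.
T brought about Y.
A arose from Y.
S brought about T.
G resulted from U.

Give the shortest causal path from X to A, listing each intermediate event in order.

X → Z
Z → U
U → G
G → D
D → Y
Y → A
Length: 6 steps.

X → Z → U → G → D → Y → A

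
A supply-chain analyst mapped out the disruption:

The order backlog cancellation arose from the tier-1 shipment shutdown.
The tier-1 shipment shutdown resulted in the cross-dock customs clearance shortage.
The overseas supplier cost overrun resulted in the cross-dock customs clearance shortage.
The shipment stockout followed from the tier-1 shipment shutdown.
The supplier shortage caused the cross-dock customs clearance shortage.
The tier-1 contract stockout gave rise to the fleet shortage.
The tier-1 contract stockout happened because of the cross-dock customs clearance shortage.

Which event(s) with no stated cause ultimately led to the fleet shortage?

Tracing upstream from the fleet shortage: the fleet shortage ← the tier-1 contract stockout ← the cross-dock customs clearance shortage ← the tier-1 shipment shutdown.
A separate upstream branch: the fleet shortage ← the tier-1 contract stockout ← the cross-dock customs clearance shortage ← the supplier shortage.
A separate upstream branch: the fleet shortage ← the tier-1 contract stockout ← the cross-dock customs clearance shortage ← the overseas supplier cost overrun.
Each of those chain origins has no stated cause.

the overseas supplier cost overrun, the supplier shortage, the tier-1 shipment shutdown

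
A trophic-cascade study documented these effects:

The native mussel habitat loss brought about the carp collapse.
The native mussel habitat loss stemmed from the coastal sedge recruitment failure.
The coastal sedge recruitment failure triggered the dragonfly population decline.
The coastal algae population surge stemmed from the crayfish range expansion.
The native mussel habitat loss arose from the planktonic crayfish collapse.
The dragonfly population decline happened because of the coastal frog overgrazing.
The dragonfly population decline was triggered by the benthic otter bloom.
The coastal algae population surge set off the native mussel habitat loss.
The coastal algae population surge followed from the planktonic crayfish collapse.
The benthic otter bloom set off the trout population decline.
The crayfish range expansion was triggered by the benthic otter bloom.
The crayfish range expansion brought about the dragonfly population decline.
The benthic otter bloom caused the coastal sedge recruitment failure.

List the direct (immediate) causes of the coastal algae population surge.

the crayfish range expansion, the planktonic crayfish collapse

Upstream contributors include the benthic otter bloom, but only the crayfish range expansion, the planktonic crayfish collapse feed directly into the coastal algae population surge.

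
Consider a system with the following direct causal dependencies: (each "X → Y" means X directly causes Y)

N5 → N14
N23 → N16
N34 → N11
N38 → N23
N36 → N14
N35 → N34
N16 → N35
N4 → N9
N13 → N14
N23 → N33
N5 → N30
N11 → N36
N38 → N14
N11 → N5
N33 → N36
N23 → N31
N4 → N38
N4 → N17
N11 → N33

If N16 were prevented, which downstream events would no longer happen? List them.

Downstream of N16: N35, N34, N11, N5, N33, N30, N36, N14.
Of those, still caused via another path: N33, N36, N14.
The remainder have no surviving cause.

N11, N30, N34, N35, N5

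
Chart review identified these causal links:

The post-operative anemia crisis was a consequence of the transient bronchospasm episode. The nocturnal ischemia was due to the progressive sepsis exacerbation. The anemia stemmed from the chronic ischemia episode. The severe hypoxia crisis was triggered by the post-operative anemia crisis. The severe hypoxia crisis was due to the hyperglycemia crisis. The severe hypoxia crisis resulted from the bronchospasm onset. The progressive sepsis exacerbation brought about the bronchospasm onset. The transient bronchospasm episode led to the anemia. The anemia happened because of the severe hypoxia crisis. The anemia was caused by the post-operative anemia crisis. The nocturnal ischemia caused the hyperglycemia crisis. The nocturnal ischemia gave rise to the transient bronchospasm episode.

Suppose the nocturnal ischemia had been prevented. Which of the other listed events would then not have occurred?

Downstream of the nocturnal ischemia: the transient bronchospasm episode, the post-operative anemia crisis, the hyperglycemia crisis, the severe hypoxia crisis, the anemia.
Of those, still caused via another path: the severe hypoxia crisis, the anemia.
The remainder have no surviving cause.

the hyperglycemia crisis, the post-operative anemia crisis, the transient bronchospasm episode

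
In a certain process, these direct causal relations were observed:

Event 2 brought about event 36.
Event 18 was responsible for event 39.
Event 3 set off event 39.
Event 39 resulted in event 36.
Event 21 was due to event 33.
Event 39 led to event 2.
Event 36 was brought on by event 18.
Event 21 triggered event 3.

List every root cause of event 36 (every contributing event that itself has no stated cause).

event 18, event 33

Tracing upstream from event 36: event 36 ← event 39 ← event 3 ← event 21 ← event 33.
A separate upstream branch: event 36 ← event 18.
Each of those chain origins has no stated cause.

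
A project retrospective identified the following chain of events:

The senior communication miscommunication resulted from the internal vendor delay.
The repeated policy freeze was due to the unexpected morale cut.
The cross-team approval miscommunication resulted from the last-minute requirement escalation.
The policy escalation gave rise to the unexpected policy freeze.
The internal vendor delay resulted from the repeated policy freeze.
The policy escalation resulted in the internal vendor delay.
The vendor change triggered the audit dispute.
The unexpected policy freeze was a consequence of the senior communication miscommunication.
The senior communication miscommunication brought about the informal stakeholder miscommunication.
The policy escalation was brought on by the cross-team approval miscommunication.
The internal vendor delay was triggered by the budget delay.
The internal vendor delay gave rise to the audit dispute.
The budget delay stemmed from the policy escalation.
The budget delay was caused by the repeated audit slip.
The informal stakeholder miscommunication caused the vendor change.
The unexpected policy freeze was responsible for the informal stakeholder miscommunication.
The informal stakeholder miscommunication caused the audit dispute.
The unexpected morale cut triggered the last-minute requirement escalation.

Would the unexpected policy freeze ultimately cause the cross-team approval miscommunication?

No

The unexpected policy freeze leads to the informal stakeholder miscommunication, the vendor change, the audit dispute; the cross-team approval miscommunication is not among them.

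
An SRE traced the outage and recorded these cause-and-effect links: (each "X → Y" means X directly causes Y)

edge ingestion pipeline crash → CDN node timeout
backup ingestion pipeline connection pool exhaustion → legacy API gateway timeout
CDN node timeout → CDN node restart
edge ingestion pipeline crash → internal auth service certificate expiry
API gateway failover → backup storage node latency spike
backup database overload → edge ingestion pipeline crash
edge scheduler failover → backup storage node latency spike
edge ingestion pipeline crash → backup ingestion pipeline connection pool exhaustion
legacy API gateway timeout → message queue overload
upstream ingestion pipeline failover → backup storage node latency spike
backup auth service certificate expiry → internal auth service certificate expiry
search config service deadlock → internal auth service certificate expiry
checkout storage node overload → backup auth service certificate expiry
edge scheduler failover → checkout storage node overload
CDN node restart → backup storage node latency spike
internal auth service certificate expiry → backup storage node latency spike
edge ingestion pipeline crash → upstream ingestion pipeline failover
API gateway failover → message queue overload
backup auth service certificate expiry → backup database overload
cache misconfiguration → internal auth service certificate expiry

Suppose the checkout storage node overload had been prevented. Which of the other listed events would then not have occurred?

the CDN node restart, the CDN node timeout, the backup auth service certificate expiry, the backup database overload, the backup ingestion pipeline connection pool exhaustion, the edge ingestion pipeline crash, the legacy API gateway timeout, the upstream ingestion pipeline failover

Downstream of the checkout storage node overload: the backup auth service certificate expiry, the backup database overload, the edge ingestion pipeline crash, the backup ingestion pipeline connection pool exhaustion, the legacy API gateway timeout, the upstream ingestion pipeline failover, the CDN node timeout, the CDN node restart, the message queue overload, the internal auth service certificate expiry, the backup storage node latency spike.
Of those, still caused via another path: the message queue overload, the internal auth service certificate expiry, the backup storage node latency spike.
The remainder have no surviving cause.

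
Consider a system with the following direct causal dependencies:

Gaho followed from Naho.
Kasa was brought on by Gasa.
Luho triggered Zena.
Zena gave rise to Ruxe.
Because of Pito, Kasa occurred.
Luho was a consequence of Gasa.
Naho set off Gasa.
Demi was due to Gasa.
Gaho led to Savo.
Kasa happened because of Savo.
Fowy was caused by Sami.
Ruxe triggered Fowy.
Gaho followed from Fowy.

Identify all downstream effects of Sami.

Direct effects: Fowy.
2 steps out: Gaho.
3 steps out: Savo.
4 steps out: Kasa.
Not reachable from it: Naho, Gasa, Luho, Zena, Ruxe, Demi, Pito.

Fowy, Gaho, Kasa, Savo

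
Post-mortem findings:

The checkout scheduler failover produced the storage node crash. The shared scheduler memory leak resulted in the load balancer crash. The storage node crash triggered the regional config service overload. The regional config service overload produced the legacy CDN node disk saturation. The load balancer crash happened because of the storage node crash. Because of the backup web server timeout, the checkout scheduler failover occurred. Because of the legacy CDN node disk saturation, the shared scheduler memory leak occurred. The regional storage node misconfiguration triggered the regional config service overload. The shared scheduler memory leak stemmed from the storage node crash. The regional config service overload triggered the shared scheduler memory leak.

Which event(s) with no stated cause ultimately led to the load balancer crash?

Tracing upstream from the load balancer crash: the load balancer crash ← the storage node crash ← the checkout scheduler failover ← the backup web server timeout.
A separate upstream branch: the load balancer crash ← the shared scheduler memory leak ← the regional config service overload ← the regional storage node misconfiguration.
Each of those chain origins has no stated cause.

the backup web server timeout, the regional storage node misconfiguration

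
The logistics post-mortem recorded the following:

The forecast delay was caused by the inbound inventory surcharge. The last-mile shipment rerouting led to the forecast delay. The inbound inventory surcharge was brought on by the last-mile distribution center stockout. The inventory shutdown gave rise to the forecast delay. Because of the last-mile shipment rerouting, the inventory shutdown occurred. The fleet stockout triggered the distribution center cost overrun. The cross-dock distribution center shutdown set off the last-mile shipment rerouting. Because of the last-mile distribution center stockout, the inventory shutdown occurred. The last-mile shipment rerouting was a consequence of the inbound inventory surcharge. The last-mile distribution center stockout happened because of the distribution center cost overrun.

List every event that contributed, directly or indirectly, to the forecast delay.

the cross-dock distribution center shutdown, the distribution center cost overrun, the fleet stockout, the inbound inventory surcharge, the inventory shutdown, the last-mile distribution center stockout, the last-mile shipment rerouting

Immediate causes of the forecast delay: the inbound inventory surcharge, the last-mile shipment rerouting, the inventory shutdown.
Further upstream: the fleet stockout, the distribution center cost overrun, the last-mile distribution center stockout, the cross-dock distribution center shutdown.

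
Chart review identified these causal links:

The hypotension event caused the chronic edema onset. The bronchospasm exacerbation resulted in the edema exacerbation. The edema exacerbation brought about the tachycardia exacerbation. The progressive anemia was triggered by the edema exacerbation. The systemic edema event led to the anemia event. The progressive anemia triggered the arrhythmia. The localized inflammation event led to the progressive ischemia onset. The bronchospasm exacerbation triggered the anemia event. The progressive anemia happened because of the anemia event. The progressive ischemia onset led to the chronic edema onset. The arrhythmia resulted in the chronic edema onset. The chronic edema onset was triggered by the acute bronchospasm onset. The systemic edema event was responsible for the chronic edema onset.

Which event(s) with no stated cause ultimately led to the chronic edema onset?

Tracing upstream from the chronic edema onset: the chronic edema onset ← the arrhythmia ← the progressive anemia ← the edema exacerbation ← the bronchospasm exacerbation.
A separate upstream branch: the chronic edema onset ← the progressive ischemia onset ← the localized inflammation event.
A separate upstream branch: the chronic edema onset ← the hypotension event.
A separate upstream branch: the chronic edema onset ← the systemic edema event.
A separate upstream branch: the chronic edema onset ← the acute bronchospasm onset.
Each of those chain origins has no stated cause.

the acute bronchospasm onset, the bronchospasm exacerbation, the hypotension event, the localized inflammation event, the systemic edema event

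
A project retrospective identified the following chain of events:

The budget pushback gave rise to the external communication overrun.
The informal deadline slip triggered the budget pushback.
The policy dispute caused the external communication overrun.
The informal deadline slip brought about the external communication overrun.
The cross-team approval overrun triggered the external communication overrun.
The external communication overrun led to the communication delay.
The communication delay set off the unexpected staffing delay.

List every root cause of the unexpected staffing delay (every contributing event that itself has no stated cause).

the cross-team approval overrun, the informal deadline slip, the policy dispute

Tracing upstream from the unexpected staffing delay: the unexpected staffing delay ← the communication delay ← the external communication overrun ← the informal deadline slip.
A separate upstream branch: the unexpected staffing delay ← the communication delay ← the external communication overrun ← the cross-team approval overrun.
A separate upstream branch: the unexpected staffing delay ← the communication delay ← the external communication overrun ← the policy dispute.
Each of those chain origins has no stated cause.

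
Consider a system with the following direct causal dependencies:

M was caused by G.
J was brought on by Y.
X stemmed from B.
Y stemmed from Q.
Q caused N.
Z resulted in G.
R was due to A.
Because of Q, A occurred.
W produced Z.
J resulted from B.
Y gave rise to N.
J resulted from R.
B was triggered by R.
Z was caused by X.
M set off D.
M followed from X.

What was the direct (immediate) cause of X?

B

Upstream contributors include Q, A, R, but only B feeds directly into X.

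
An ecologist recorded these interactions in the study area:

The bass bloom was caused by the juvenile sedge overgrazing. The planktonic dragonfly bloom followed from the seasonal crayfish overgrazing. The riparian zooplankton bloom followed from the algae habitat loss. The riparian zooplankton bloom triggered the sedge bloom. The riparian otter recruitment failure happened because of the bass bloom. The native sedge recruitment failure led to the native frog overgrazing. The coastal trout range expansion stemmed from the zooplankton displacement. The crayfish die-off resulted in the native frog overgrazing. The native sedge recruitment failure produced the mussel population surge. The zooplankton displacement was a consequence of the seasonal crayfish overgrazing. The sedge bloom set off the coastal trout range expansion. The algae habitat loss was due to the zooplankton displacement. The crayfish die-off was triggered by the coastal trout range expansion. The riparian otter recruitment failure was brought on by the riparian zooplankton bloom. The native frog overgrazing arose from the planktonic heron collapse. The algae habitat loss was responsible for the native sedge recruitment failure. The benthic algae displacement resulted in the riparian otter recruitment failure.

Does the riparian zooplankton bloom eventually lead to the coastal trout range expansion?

There is a causal chain: the riparian zooplankton bloom → the sedge bloom → the coastal trout range expansion.

Yes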